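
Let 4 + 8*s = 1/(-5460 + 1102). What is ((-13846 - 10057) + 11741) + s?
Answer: -424033401/34864 ≈ -12163.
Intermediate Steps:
s = -17433/34864 (s = -½ + 1/(8*(-5460 + 1102)) = -½ + (⅛)/(-4358) = -½ + (⅛)*(-1/4358) = -½ - 1/34864 = -17433/34864 ≈ -0.50003)
((-13846 - 10057) + 11741) + s = ((-13846 - 10057) + 11741) - 17433/34864 = (-23903 + 11741) - 17433/34864 = -12162 - 17433/34864 = -424033401/34864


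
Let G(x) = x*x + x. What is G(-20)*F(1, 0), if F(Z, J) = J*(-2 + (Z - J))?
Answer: 0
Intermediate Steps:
G(x) = x + x² (G(x) = x² + x = x + x²)
F(Z, J) = J*(-2 + Z - J)
G(-20)*F(1, 0) = (-20*(1 - 20))*(0*(-2 + 1 - 1*0)) = (-20*(-19))*(0*(-2 + 1 + 0)) = 380*(0*(-1)) = 380*0 = 0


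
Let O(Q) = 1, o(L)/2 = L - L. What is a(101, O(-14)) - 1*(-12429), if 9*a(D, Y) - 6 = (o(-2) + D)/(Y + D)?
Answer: 11410535/918 ≈ 12430.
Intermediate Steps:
o(L) = 0 (o(L) = 2*(L - L) = 2*0 = 0)
a(D, Y) = ⅔ + D/(9*(D + Y)) (a(D, Y) = ⅔ + ((0 + D)/(Y + D))/9 = ⅔ + (D/(D + Y))/9 = ⅔ + D/(9*(D + Y)))
a(101, O(-14)) - 1*(-12429) = (6*1 + 7*101)/(9*(101 + 1)) - 1*(-12429) = (⅑)*(6 + 707)/102 + 12429 = (⅑)*(1/102)*713 + 12429 = 713/918 + 12429 = 11410535/918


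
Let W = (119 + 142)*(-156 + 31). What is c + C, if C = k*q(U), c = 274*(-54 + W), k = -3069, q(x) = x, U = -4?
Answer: -8941770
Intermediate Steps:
W = -32625 (W = 261*(-125) = -32625)
c = -8954046 (c = 274*(-54 - 32625) = 274*(-32679) = -8954046)
C = 12276 (C = -3069*(-4) = 12276)
c + C = -8954046 + 12276 = -8941770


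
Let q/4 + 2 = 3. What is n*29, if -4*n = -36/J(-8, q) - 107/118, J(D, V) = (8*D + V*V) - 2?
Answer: 15979/11800 ≈ 1.3542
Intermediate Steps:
q = 4 (q = -8 + 4*3 = -8 + 12 = 4)
J(D, V) = -2 + V**2 + 8*D (J(D, V) = (8*D + V**2) - 2 = (V**2 + 8*D) - 2 = -2 + V**2 + 8*D)
n = 551/11800 (n = -(-36/(-2 + 4**2 + 8*(-8)) - 107/118)/4 = -(-36/(-2 + 16 - 64) - 107*1/118)/4 = -(-36/(-50) - 107/118)/4 = -(-36*(-1/50) - 107/118)/4 = -(18/25 - 107/118)/4 = -1/4*(-551/2950) = 551/11800 ≈ 0.046695)
n*29 = (551/11800)*29 = 15979/11800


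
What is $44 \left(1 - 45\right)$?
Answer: $-1936$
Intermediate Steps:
$44 \left(1 - 45\right) = 44 \left(-44\right) = -1936$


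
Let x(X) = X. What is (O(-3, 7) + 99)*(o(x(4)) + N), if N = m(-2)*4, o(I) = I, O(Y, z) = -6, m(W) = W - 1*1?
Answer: -744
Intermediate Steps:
m(W) = -1 + W (m(W) = W - 1 = -1 + W)
N = -12 (N = (-1 - 2)*4 = -3*4 = -12)
(O(-3, 7) + 99)*(o(x(4)) + N) = (-6 + 99)*(4 - 12) = 93*(-8) = -744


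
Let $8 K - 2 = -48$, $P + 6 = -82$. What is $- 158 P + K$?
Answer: $\frac{55593}{4} \approx 13898.0$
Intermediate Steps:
$P = -88$ ($P = -6 - 82 = -88$)
$K = - \frac{23}{4}$ ($K = \frac{1}{4} + \frac{1}{8} \left(-48\right) = \frac{1}{4} - 6 = - \frac{23}{4} \approx -5.75$)
$- 158 P + K = \left(-158\right) \left(-88\right) - \frac{23}{4} = 13904 - \frac{23}{4} = \frac{55593}{4}$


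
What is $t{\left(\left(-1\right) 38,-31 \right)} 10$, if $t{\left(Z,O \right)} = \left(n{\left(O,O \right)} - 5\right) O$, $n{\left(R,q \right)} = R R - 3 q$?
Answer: $-325190$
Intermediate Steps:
$n{\left(R,q \right)} = R^{2} - 3 q$
$t{\left(Z,O \right)} = O \left(-5 + O^{2} - 3 O\right)$ ($t{\left(Z,O \right)} = \left(\left(O^{2} - 3 O\right) - 5\right) O = \left(-5 + O^{2} - 3 O\right) O = O \left(-5 + O^{2} - 3 O\right)$)
$t{\left(\left(-1\right) 38,-31 \right)} 10 = - 31 \left(-5 + \left(-31\right)^{2} - -93\right) 10 = - 31 \left(-5 + 961 + 93\right) 10 = \left(-31\right) 1049 \cdot 10 = \left(-32519\right) 10 = -325190$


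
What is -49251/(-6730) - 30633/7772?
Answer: 88309341/26152780 ≈ 3.3767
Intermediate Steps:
-49251/(-6730) - 30633/7772 = -49251*(-1/6730) - 30633*1/7772 = 49251/6730 - 30633/7772 = 88309341/26152780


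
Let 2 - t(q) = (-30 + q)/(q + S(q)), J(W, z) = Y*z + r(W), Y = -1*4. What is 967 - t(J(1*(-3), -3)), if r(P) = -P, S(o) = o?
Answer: 1929/2 ≈ 964.50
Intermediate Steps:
Y = -4
J(W, z) = -W - 4*z (J(W, z) = -4*z - W = -W - 4*z)
t(q) = 2 - (-30 + q)/(2*q) (t(q) = 2 - (-30 + q)/(q + q) = 2 - (-30 + q)/(2*q))
967 - t(J(1*(-3), -3)) = 967 - (3/2 + 15/(-(-3) - 4*(-3))) = 967 - (3/2 + 15/(-1*(-3) + 12)) = 967 - (3/2 + 15/(3 + 12)) = 967 - (3/2 + 15/15) = 967 - (3/2 + 15*(1/15)) = 967 - (3/2 + 1) = 967 - 1*5/2 = 967 - 5/2 = 1929/2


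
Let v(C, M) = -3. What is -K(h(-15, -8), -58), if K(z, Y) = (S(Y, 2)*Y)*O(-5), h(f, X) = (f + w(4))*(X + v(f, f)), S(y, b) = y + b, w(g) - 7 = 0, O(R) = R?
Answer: 16240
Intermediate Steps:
w(g) = 7 (w(g) = 7 + 0 = 7)
S(y, b) = b + y
h(f, X) = (-3 + X)*(7 + f) (h(f, X) = (f + 7)*(X - 3) = (7 + f)*(-3 + X) = (-3 + X)*(7 + f))
K(z, Y) = -5*Y*(2 + Y) (K(z, Y) = ((2 + Y)*Y)*(-5) = (Y*(2 + Y))*(-5) = -5*Y*(2 + Y))
-K(h(-15, -8), -58) = -(-5)*(-58)*(2 - 58) = -(-5)*(-58)*(-56) = -1*(-16240) = 16240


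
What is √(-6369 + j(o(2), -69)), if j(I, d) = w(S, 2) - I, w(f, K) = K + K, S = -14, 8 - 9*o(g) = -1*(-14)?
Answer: I*√57279/3 ≈ 79.777*I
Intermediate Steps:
o(g) = -⅔ (o(g) = 8/9 - (-1)*(-14)/9 = 8/9 - ⅑*14 = 8/9 - 14/9 = -⅔)
w(f, K) = 2*K
j(I, d) = 4 - I (j(I, d) = 2*2 - I = 4 - I)
√(-6369 + j(o(2), -69)) = √(-6369 + (4 - 1*(-⅔))) = √(-6369 + (4 + ⅔)) = √(-6369 + 14/3) = √(-19093/3) = I*√57279/3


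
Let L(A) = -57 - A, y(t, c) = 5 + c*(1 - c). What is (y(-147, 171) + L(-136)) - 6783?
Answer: -35769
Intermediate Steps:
(y(-147, 171) + L(-136)) - 6783 = ((5 + 171 - 1*171²) + (-57 - 1*(-136))) - 6783 = ((5 + 171 - 1*29241) + (-57 + 136)) - 6783 = ((5 + 171 - 29241) + 79) - 6783 = (-29065 + 79) - 6783 = -28986 - 6783 = -35769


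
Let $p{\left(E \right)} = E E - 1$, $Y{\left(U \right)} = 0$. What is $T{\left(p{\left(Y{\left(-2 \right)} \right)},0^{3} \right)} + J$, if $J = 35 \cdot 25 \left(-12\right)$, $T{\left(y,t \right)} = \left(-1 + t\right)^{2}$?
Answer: $-10499$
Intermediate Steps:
$p{\left(E \right)} = -1 + E^{2}$ ($p{\left(E \right)} = E^{2} - 1 = -1 + E^{2}$)
$J = -10500$ ($J = 875 \left(-12\right) = -10500$)
$T{\left(p{\left(Y{\left(-2 \right)} \right)},0^{3} \right)} + J = \left(-1 + 0^{3}\right)^{2} - 10500 = \left(-1 + 0\right)^{2} - 10500 = \left(-1\right)^{2} - 10500 = 1 - 10500 = -10499$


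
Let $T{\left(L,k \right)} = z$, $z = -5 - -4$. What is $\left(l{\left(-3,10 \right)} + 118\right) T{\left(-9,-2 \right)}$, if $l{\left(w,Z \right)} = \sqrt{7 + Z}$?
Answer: $-118 - \sqrt{17} \approx -122.12$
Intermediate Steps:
$z = -1$ ($z = -5 + 4 = -1$)
$T{\left(L,k \right)} = -1$
$\left(l{\left(-3,10 \right)} + 118\right) T{\left(-9,-2 \right)} = \left(\sqrt{7 + 10} + 118\right) \left(-1\right) = \left(\sqrt{17} + 118\right) \left(-1\right) = \left(118 + \sqrt{17}\right) \left(-1\right) = -118 - \sqrt{17}$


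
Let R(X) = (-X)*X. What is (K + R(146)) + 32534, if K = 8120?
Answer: 19338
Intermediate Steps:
R(X) = -X²
(K + R(146)) + 32534 = (8120 - 1*146²) + 32534 = (8120 - 1*21316) + 32534 = (8120 - 21316) + 32534 = -13196 + 32534 = 19338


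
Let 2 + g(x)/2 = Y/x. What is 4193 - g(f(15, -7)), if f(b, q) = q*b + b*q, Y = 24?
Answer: 146903/35 ≈ 4197.2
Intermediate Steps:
f(b, q) = 2*b*q (f(b, q) = b*q + b*q = 2*b*q)
g(x) = -4 + 48/x (g(x) = -4 + 2*(24/x) = -4 + 48/x)
4193 - g(f(15, -7)) = 4193 - (-4 + 48/((2*15*(-7)))) = 4193 - (-4 + 48/(-210)) = 4193 - (-4 + 48*(-1/210)) = 4193 - (-4 - 8/35) = 4193 - 1*(-148/35) = 4193 + 148/35 = 146903/35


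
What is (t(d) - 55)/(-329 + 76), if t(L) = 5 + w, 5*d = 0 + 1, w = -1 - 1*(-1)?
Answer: 50/253 ≈ 0.19763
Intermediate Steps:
w = 0 (w = -1 + 1 = 0)
d = ⅕ (d = (0 + 1)/5 = (⅕)*1 = ⅕ ≈ 0.20000)
t(L) = 5 (t(L) = 5 + 0 = 5)
(t(d) - 55)/(-329 + 76) = (5 - 55)/(-329 + 76) = -50/(-253) = -50*(-1/253) = 50/253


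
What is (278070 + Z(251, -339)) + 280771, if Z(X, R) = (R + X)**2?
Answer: 566585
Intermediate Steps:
(278070 + Z(251, -339)) + 280771 = (278070 + (-339 + 251)**2) + 280771 = (278070 + (-88)**2) + 280771 = (278070 + 7744) + 280771 = 285814 + 280771 = 566585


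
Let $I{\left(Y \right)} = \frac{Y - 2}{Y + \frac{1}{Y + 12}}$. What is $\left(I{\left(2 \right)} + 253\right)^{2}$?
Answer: $64009$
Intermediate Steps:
$I{\left(Y \right)} = \frac{-2 + Y}{Y + \frac{1}{12 + Y}}$
$\left(I{\left(2 \right)} + 253\right)^{2} = \left(\frac{-24 + 2^{2} + 10 \cdot 2}{1 + 2^{2} + 12 \cdot 2} + 253\right)^{2} = \left(\frac{-24 + 4 + 20}{1 + 4 + 24} + 253\right)^{2} = \left(\frac{1}{29} \cdot 0 + 253\right)^{2} = \left(0 + 253\right)^{2} = 253^{2} = 64009$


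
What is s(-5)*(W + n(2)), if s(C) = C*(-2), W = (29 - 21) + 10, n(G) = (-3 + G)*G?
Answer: 160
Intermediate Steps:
n(G) = G*(-3 + G)
W = 18 (W = 8 + 10 = 18)
s(C) = -2*C
s(-5)*(W + n(2)) = (-2*(-5))*(18 + 2*(-3 + 2)) = 10*(18 + 2*(-1)) = 10*(18 - 2) = 10*16 = 160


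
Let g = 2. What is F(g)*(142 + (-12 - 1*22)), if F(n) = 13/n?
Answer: 702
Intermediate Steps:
F(g)*(142 + (-12 - 1*22)) = (13/2)*(142 + (-12 - 1*22)) = (13*(½))*(142 + (-12 - 22)) = 13*(142 - 34)/2 = (13/2)*108 = 702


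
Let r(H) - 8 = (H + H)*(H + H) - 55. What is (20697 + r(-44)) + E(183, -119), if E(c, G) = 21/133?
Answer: 539489/19 ≈ 28394.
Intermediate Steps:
E(c, G) = 3/19 (E(c, G) = 21*(1/133) = 3/19)
r(H) = -47 + 4*H² (r(H) = 8 + ((H + H)*(H + H) - 55) = 8 + ((2*H)*(2*H) - 55) = 8 + (4*H² - 55) = 8 + (-55 + 4*H²) = -47 + 4*H²)
(20697 + r(-44)) + E(183, -119) = (20697 + (-47 + 4*(-44)²)) + 3/19 = (20697 + (-47 + 4*1936)) + 3/19 = (20697 + (-47 + 7744)) + 3/19 = (20697 + 7697) + 3/19 = 28394 + 3/19 = 539489/19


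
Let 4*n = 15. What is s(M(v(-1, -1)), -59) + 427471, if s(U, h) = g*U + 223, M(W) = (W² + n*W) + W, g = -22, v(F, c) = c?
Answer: 855553/2 ≈ 4.2778e+5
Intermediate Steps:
n = 15/4 (n = (¼)*15 = 15/4 ≈ 3.7500)
M(W) = W² + 19*W/4 (M(W) = (W² + 15*W/4) + W = W² + 19*W/4)
s(U, h) = 223 - 22*U (s(U, h) = -22*U + 223 = 223 - 22*U)
s(M(v(-1, -1)), -59) + 427471 = (223 - 11*(-1)*(19 + 4*(-1))/2) + 427471 = (223 - 11*(-1)*(19 - 4)/2) + 427471 = (223 - 11*(-1)*15/2) + 427471 = (223 - 22*(-15/4)) + 427471 = (223 + 165/2) + 427471 = 611/2 + 427471 = 855553/2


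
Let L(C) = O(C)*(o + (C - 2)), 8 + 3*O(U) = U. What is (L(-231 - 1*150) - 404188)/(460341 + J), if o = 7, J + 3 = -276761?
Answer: -1066300/550731 ≈ -1.9362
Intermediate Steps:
O(U) = -8/3 + U/3
J = -276764 (J = -3 - 276761 = -276764)
L(C) = (5 + C)*(-8/3 + C/3) (L(C) = (-8/3 + C/3)*(7 + (C - 2)) = (-8/3 + C/3)*(7 + (-2 + C)) = (-8/3 + C/3)*(5 + C) = (5 + C)*(-8/3 + C/3))
(L(-231 - 1*150) - 404188)/(460341 + J) = ((-8 + (-231 - 1*150))*(5 + (-231 - 1*150))/3 - 404188)/(460341 - 276764) = ((-8 + (-231 - 150))*(5 + (-231 - 150))/3 - 404188)/183577 = ((-8 - 381)*(5 - 381)/3 - 404188)*(1/183577) = ((1/3)*(-389)*(-376) - 404188)*(1/183577) = (146264/3 - 404188)*(1/183577) = -1066300/3*1/183577 = -1066300/550731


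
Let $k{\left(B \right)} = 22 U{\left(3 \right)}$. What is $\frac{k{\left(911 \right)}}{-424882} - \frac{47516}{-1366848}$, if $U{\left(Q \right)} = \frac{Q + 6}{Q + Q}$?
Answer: $\frac{359706913}{10370519856} \approx 0.034685$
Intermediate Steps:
$U{\left(Q \right)} = \frac{6 + Q}{2 Q}$
$k{\left(B \right)} = 33$ ($k{\left(B \right)} = 22 \frac{6 + 3}{2 \cdot 3} = 22 \cdot \frac{1}{2} \cdot \frac{1}{3} \cdot 9 = 22 \cdot \frac{3}{2} = 33$)
$\frac{k{\left(911 \right)}}{-424882} - \frac{47516}{-1366848} = \frac{33}{-424882} - \frac{47516}{-1366848} = 33 \left(- \frac{1}{424882}\right) - - \frac{1697}{48816} = - \frac{33}{424882} + \frac{1697}{48816} = \frac{359706913}{10370519856}$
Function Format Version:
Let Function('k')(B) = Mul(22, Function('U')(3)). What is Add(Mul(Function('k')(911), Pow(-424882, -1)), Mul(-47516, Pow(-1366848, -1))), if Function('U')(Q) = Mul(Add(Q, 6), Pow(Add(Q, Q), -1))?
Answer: Rational(359706913, 10370519856) ≈ 0.034685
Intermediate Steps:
Function('U')(Q) = Mul(Rational(1, 2), Pow(Q, -1), Add(6, Q)) (Function('U')(Q) = Mul(Add(6, Q), Pow(Mul(2, Q), -1)) = Mul(Add(6, Q), Mul(Rational(1, 2), Pow(Q, -1))) = Mul(Rational(1, 2), Pow(Q, -1), Add(6, Q)))
Function('k')(B) = 33 (Function('k')(B) = Mul(22, Mul(Rational(1, 2), Pow(3, -1), Add(6, 3))) = Mul(22, Mul(Rational(1, 2), Rational(1, 3), 9)) = Mul(22, Rational(3, 2)) = 33)
Add(Mul(Function('k')(911), Pow(-424882, -1)), Mul(-47516, Pow(-1366848, -1))) = Add(Mul(33, Pow(-424882, -1)), Mul(-47516, Pow(-1366848, -1))) = Add(Mul(33, Rational(-1, 424882)), Mul(-47516, Rational(-1, 1366848))) = Add(Rational(-33, 424882), Rational(1697, 48816)) = Rational(359706913, 10370519856)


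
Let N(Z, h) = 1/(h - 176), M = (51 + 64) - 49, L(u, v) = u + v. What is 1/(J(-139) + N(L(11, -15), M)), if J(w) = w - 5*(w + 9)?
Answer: 110/56209 ≈ 0.0019570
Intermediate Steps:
M = 66 (M = 115 - 49 = 66)
N(Z, h) = 1/(-176 + h)
J(w) = -45 - 4*w (J(w) = w - 5*(9 + w) = w + (-45 - 5*w) = -45 - 4*w)
1/(J(-139) + N(L(11, -15), M)) = 1/((-45 - 4*(-139)) + 1/(-176 + 66)) = 1/((-45 + 556) + 1/(-110)) = 1/(511 - 1/110) = 1/(56209/110) = 110/56209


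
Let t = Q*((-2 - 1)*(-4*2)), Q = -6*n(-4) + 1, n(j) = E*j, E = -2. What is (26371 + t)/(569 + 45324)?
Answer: 25243/45893 ≈ 0.55004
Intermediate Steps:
n(j) = -2*j
Q = -47 (Q = -(-12)*(-4) + 1 = -6*8 + 1 = -48 + 1 = -47)
t = -1128 (t = -47*(-2 - 1)*(-4*2) = -(-141)*(-8) = -47*24 = -1128)
(26371 + t)/(569 + 45324) = (26371 - 1128)/(569 + 45324) = 25243/45893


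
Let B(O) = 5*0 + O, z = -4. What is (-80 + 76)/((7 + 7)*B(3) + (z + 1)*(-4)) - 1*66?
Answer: -1784/27 ≈ -66.074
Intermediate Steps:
B(O) = O (B(O) = 0 + O = O)
(-80 + 76)/((7 + 7)*B(3) + (z + 1)*(-4)) - 1*66 = (-80 + 76)/((7 + 7)*3 + (-4 + 1)*(-4)) - 1*66 = -4/(14*3 - 3*(-4)) - 66 = -4/(42 + 12) - 66 = -4/54 - 66 = -4*1/54 - 66 = -2/27 - 66 = -1784/27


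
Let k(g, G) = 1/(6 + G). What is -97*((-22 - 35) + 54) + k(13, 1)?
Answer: 2038/7 ≈ 291.14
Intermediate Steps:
-97*((-22 - 35) + 54) + k(13, 1) = -97*((-22 - 35) + 54) + 1/(6 + 1) = -97*(-57 + 54) + 1/7 = -97*(-3) + ⅐ = 291 + ⅐ = 2038/7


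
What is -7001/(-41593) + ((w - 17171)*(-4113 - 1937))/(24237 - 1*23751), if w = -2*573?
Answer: 2304625118768/10107099 ≈ 2.2802e+5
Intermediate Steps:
w = -1146
-7001/(-41593) + ((w - 17171)*(-4113 - 1937))/(24237 - 1*23751) = -7001/(-41593) + ((-1146 - 17171)*(-4113 - 1937))/(24237 - 1*23751) = -7001*(-1/41593) + (-18317*(-6050))/(24237 - 23751) = 7001/41593 + 110817850/486 = 7001/41593 + 110817850*(1/486) = 7001/41593 + 55408925/243 = 2304625118768/10107099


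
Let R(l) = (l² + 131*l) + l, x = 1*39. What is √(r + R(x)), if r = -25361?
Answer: 2*I*√4673 ≈ 136.72*I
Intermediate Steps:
x = 39
R(l) = l² + 132*l
√(r + R(x)) = √(-25361 + 39*(132 + 39)) = √(-25361 + 39*171) = √(-25361 + 6669) = √(-18692) = 2*I*√4673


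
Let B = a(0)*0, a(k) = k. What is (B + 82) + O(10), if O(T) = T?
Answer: 92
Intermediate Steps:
B = 0 (B = 0*0 = 0)
(B + 82) + O(10) = (0 + 82) + 10 = 82 + 10 = 92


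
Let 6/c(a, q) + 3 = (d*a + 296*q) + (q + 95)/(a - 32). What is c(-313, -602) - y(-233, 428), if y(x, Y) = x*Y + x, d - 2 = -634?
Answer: 112780683789/1128292 ≈ 99957.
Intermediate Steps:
d = -632 (d = 2 - 634 = -632)
y(x, Y) = x + Y*x (y(x, Y) = Y*x + x = x + Y*x)
c(a, q) = 6/(-3 - 632*a + 296*q + (95 + q)/(-32 + a)) (c(a, q) = 6/(-3 + ((-632*a + 296*q) + (q + 95)/(a - 32))) = 6/(-3 + ((-632*a + 296*q) + (95 + q)/(-32 + a))) = 6/(-3 + (-632*a + 296*q + (95 + q)/(-32 + a))) = 6/(-3 - 632*a + 296*q + (95 + q)/(-32 + a)))
c(-313, -602) - y(-233, 428) = 6*(32 - 1*(-313))/(-191 - 20221*(-313) + 632*(-313)**2 + 9471*(-602) - 296*(-313)*(-602)) - (-233)*(1 + 428) = 6*(32 + 313)/(-191 + 6329173 + 632*97969 - 5701542 - 55774096) - (-233)*429 = 6*345/(-191 + 6329173 + 61916408 - 5701542 - 55774096) - 1*(-99957) = 6*345/6769752 + 99957 = 6*(1/6769752)*345 + 99957 = 345/1128292 + 99957 = 112780683789/1128292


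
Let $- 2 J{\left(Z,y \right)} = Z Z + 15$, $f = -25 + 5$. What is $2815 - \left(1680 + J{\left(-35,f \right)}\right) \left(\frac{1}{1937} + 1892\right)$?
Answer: $- \frac{3879240645}{1937} \approx -2.0027 \cdot 10^{6}$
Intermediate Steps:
$f = -20$
$J{\left(Z,y \right)} = - \frac{15}{2} - \frac{Z^{2}}{2}$ ($J{\left(Z,y \right)} = - \frac{Z Z + 15}{2} = - \frac{Z^{2} + 15}{2} = - \frac{15 + Z^{2}}{2} = - \frac{15}{2} - \frac{Z^{2}}{2}$)
$2815 - \left(1680 + J{\left(-35,f \right)}\right) \left(\frac{1}{1937} + 1892\right) = 2815 - \left(1680 - \left(\frac{15}{2} + \frac{\left(-35\right)^{2}}{2}\right)\right) \left(\frac{1}{1937} + 1892\right) = 2815 - \left(1680 - 620\right) \left(\frac{1}{1937} + 1892\right) = 2815 - \left(1680 - 620\right) \frac{3664805}{1937} = 2815 - 1060 \cdot \frac{3664805}{1937} = 2815 - \frac{3884693300}{1937} = - \frac{3879240645}{1937}$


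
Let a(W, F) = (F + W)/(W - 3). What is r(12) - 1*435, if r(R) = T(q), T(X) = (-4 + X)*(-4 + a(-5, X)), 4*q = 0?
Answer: -843/2 ≈ -421.50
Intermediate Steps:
q = 0 (q = (¼)*0 = 0)
a(W, F) = (F + W)/(-3 + W)
T(X) = (-4 + X)*(-27/8 - X/8) (T(X) = (-4 + X)*(-4 + (X - 5)/(-3 - 5)) = (-4 + X)*(-4 + (-5 + X)/(-8)) = (-4 + X)*(-4 - (-5 + X)/8) = (-4 + X)*(-4 + (5/8 - X/8)) = (-4 + X)*(-27/8 - X/8))
r(R) = 27/2 (r(R) = 27/2 - 23/8*0 - ⅛*0² = 27/2 + 0 - ⅛*0 = 27/2 + 0 + 0 = 27/2)
r(12) - 1*435 = 27/2 - 1*435 = 27/2 - 435 = -843/2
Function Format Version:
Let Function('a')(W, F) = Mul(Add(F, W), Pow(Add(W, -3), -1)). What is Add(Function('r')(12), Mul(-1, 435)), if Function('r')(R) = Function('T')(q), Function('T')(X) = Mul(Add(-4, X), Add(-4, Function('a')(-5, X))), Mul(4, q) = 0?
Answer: Rational(-843, 2) ≈ -421.50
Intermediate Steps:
q = 0 (q = Mul(Rational(1, 4), 0) = 0)
Function('a')(W, F) = Mul(Pow(Add(-3, W), -1), Add(F, W)) (Function('a')(W, F) = Mul(Add(F, W), Pow(Add(-3, W), -1)) = Mul(Pow(Add(-3, W), -1), Add(F, W)))
Function('T')(X) = Mul(Add(-4, X), Add(Rational(-27, 8), Mul(Rational(-1, 8), X))) (Function('T')(X) = Mul(Add(-4, X), Add(-4, Mul(Pow(Add(-3, -5), -1), Add(X, -5)))) = Mul(Add(-4, X), Add(-4, Mul(Pow(-8, -1), Add(-5, X)))) = Mul(Add(-4, X), Add(-4, Mul(Rational(-1, 8), Add(-5, X)))) = Mul(Add(-4, X), Add(-4, Add(Rational(5, 8), Mul(Rational(-1, 8), X)))) = Mul(Add(-4, X), Add(Rational(-27, 8), Mul(Rational(-1, 8), X))))
Function('r')(R) = Rational(27, 2) (Function('r')(R) = Add(Rational(27, 2), Mul(Rational(-23, 8), 0), Mul(Rational(-1, 8), Pow(0, 2))) = Add(Rational(27, 2), 0, Mul(Rational(-1, 8), 0)) = Add(Rational(27, 2), 0, 0) = Rational(27, 2))
Add(Function('r')(12), Mul(-1, 435)) = Add(Rational(27, 2), Mul(-1, 435)) = Add(Rational(27, 2), -435) = Rational(-843, 2)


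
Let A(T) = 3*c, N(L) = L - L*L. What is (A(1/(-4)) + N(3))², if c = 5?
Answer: 81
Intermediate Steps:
N(L) = L - L²
A(T) = 15 (A(T) = 3*5 = 15)
(A(1/(-4)) + N(3))² = (15 + 3*(1 - 1*3))² = (15 + 3*(1 - 3))² = (15 + 3*(-2))² = (15 - 6)² = 9² = 81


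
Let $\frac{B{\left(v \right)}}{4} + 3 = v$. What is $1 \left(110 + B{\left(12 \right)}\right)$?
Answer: $146$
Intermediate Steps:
$B{\left(v \right)} = -12 + 4 v$
$1 \left(110 + B{\left(12 \right)}\right) = 1 \left(110 + \left(-12 + 4 \cdot 12\right)\right) = 1 \left(110 + \left(-12 + 48\right)\right) = 1 \left(110 + 36\right) = 1 \cdot 146 = 146$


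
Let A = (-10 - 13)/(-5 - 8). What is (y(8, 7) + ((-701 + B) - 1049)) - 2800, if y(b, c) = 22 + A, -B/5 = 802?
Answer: -110971/13 ≈ -8536.2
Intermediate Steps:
B = -4010 (B = -5*802 = -4010)
A = 23/13 (A = -23/(-13) = -23*(-1/13) = 23/13 ≈ 1.7692)
y(b, c) = 309/13 (y(b, c) = 22 + 23/13 = 309/13)
(y(8, 7) + ((-701 + B) - 1049)) - 2800 = (309/13 + ((-701 - 4010) - 1049)) - 2800 = (309/13 + (-4711 - 1049)) - 2800 = (309/13 - 5760) - 2800 = -74571/13 - 2800 = -110971/13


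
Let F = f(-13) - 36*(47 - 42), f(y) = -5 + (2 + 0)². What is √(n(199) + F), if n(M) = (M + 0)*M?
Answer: 6*√1095 ≈ 198.54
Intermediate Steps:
n(M) = M² (n(M) = M*M = M²)
f(y) = -1 (f(y) = -5 + 2² = -5 + 4 = -1)
F = -181 (F = -1 - 36*(47 - 42) = -1 - 36*5 = -1 - 180 = -181)
√(n(199) + F) = √(199² - 181) = √(39601 - 181) = √39420 = 6*√1095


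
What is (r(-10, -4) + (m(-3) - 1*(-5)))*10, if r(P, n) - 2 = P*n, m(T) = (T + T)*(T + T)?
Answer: 830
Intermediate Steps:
m(T) = 4*T² (m(T) = (2*T)*(2*T) = 4*T²)
r(P, n) = 2 + P*n
(r(-10, -4) + (m(-3) - 1*(-5)))*10 = ((2 - 10*(-4)) + (4*(-3)² - 1*(-5)))*10 = ((2 + 40) + (4*9 + 5))*10 = (42 + (36 + 5))*10 = (42 + 41)*10 = 83*10 = 830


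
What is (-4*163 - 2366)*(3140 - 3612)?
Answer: 1424496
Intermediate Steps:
(-4*163 - 2366)*(3140 - 3612) = (-652 - 2366)*(-472) = -3018*(-472) = 1424496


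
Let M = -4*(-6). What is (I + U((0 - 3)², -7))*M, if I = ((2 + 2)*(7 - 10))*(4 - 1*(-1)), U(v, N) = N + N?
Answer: -1776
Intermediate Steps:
U(v, N) = 2*N
M = 24
I = -60 (I = (4*(-3))*(4 + 1) = -12*5 = -60)
(I + U((0 - 3)², -7))*M = (-60 + 2*(-7))*24 = (-60 - 14)*24 = -74*24 = -1776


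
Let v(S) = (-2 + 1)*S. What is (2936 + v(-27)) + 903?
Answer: 3866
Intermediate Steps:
v(S) = -S
(2936 + v(-27)) + 903 = (2936 - 1*(-27)) + 903 = (2936 + 27) + 903 = 2963 + 903 = 3866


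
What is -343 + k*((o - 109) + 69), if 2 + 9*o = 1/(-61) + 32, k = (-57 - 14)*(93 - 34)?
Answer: 84140452/549 ≈ 1.5326e+5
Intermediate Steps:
k = -4189 (k = -71*59 = -4189)
o = 1829/549 (o = -2/9 + (1/(-61) + 32)/9 = -2/9 + (-1/61 + 32)/9 = -2/9 + (⅑)*(1951/61) = -2/9 + 1951/549 = 1829/549 ≈ 3.3315)
-343 + k*((o - 109) + 69) = -343 - 4189*((1829/549 - 109) + 69) = -343 - 4189*(-58012/549 + 69) = -343 - 4189*(-20131/549) = -343 + 84328759/549 = 84140452/549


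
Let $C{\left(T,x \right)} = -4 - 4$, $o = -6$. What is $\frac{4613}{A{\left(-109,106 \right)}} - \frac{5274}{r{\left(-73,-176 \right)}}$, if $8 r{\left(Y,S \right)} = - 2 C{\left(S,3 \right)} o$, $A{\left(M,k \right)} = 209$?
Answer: $\frac{192937}{418} \approx 461.57$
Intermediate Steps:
$C{\left(T,x \right)} = -8$ ($C{\left(T,x \right)} = -4 - 4 = -8$)
$r{\left(Y,S \right)} = -12$ ($r{\left(Y,S \right)} = \frac{\left(-2\right) \left(-8\right) \left(-6\right)}{8} = \frac{16 \left(-6\right)}{8} = \frac{1}{8} \left(-96\right) = -12$)
$\frac{4613}{A{\left(-109,106 \right)}} - \frac{5274}{r{\left(-73,-176 \right)}} = \frac{4613}{209} - \frac{5274}{-12} = 4613 \cdot \frac{1}{209} - - \frac{879}{2} = \frac{4613}{209} + \frac{879}{2} = \frac{192937}{418}$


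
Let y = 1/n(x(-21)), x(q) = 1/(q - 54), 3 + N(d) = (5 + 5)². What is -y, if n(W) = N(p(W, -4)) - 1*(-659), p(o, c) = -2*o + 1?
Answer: -1/756 ≈ -0.0013228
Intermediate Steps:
p(o, c) = 1 - 2*o
N(d) = 97 (N(d) = -3 + (5 + 5)² = -3 + 10² = -3 + 100 = 97)
x(q) = 1/(-54 + q)
n(W) = 756 (n(W) = 97 - 1*(-659) = 97 + 659 = 756)
y = 1/756 ≈ 0.0013228
-y = -1*1/756 = -1/756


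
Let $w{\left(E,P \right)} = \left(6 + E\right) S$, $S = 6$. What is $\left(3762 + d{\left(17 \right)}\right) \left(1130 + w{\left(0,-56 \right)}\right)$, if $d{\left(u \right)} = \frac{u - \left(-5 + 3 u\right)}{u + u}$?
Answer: $\frac{74553457}{17} \approx 4.3855 \cdot 10^{6}$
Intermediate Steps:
$d{\left(u \right)} = \frac{5 - 2 u}{2 u}$ ($d{\left(u \right)} = \frac{u - \left(-5 + 3 u\right)}{2 u} = \left(5 - 2 u\right) \frac{1}{2 u} = \frac{5 - 2 u}{2 u}$)
$w{\left(E,P \right)} = 36 + 6 E$ ($w{\left(E,P \right)} = \left(6 + E\right) 6 = 36 + 6 E$)
$\left(3762 + d{\left(17 \right)}\right) \left(1130 + w{\left(0,-56 \right)}\right) = \left(3762 + \frac{\frac{5}{2} - 17}{17}\right) \left(1130 + \left(36 + 6 \cdot 0\right)\right) = \left(3762 + \frac{\frac{5}{2} - 17}{17}\right) \left(1130 + \left(36 + 0\right)\right) = \left(3762 + \frac{1}{17} \left(- \frac{29}{2}\right)\right) \left(1130 + 36\right) = \left(3762 - \frac{29}{34}\right) 1166 = \frac{127879}{34} \cdot 1166 = \frac{74553457}{17}$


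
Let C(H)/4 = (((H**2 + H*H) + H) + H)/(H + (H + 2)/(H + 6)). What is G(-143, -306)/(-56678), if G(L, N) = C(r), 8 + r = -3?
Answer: 1100/651797 ≈ 0.0016876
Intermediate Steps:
r = -11 (r = -8 - 3 = -11)
C(H) = 4*(2*H + 2*H**2)/(H + (2 + H)/(6 + H)) (C(H) = 4*((((H**2 + H*H) + H) + H)/(H + (H + 2)/(H + 6))) = 4*((((H**2 + H**2) + H) + H)/(H + (2 + H)/(6 + H))) = 4*(((2*H**2 + H) + H)/(H + (2 + H)/(6 + H))) = 4*(((H + 2*H**2) + H)/(H + (2 + H)/(6 + H))) = 4*((2*H + 2*H**2)/(H + (2 + H)/(6 + H))) = 4*(2*H + 2*H**2)/(H + (2 + H)/(6 + H)))
G(L, N) = -2200/23 (G(L, N) = 8*(-11)*(6 + (-11)**2 + 7*(-11))/(2 + (-11)**2 + 7*(-11)) = 8*(-11)*(6 + 121 - 77)/(2 + 121 - 77) = 8*(-11)*50/46 = 8*(-11)*(1/46)*50 = -2200/23)
G(-143, -306)/(-56678) = -2200/23/(-56678) = -2200/23*(-1/56678) = 1100/651797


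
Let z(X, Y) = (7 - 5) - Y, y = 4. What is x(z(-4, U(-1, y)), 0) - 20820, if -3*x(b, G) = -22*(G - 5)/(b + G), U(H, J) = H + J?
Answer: -62350/3 ≈ -20783.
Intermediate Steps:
z(X, Y) = 2 - Y
x(b, G) = 22*(-5 + G)/(3*(G + b)) (x(b, G) = -(-22)*(G - 5)/(b + G)/3 = -(-22)*(-5 + G)/(G + b)/3 = -(-22)*(-5 + G)/(3*(G + b)) = 22*(-5 + G)/(3*(G + b)))
x(z(-4, U(-1, y)), 0) - 20820 = 22*(-5 + 0)/(3*(0 + (2 - (-1 + 4)))) - 20820 = (22/3)*(-5)/(0 + (2 - 1*3)) - 20820 = (22/3)*(-5)/(0 + (2 - 3)) - 20820 = (22/3)*(-5)/(0 - 1) - 20820 = (22/3)*(-5)/(-1) - 20820 = (22/3)*(-1)*(-5) - 20820 = 110/3 - 20820 = -62350/3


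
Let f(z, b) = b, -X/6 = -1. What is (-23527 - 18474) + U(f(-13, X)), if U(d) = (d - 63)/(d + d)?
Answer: -168023/4 ≈ -42006.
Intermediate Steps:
X = 6 (X = -6*(-1) = 6)
U(d) = (-63 + d)/(2*d) (U(d) = (-63 + d)/((2*d)) = (-63 + d)*(1/(2*d)) = (-63 + d)/(2*d))
(-23527 - 18474) + U(f(-13, X)) = (-23527 - 18474) + (½)*(-63 + 6)/6 = -42001 + (½)*(⅙)*(-57) = -42001 - 19/4 = -168023/4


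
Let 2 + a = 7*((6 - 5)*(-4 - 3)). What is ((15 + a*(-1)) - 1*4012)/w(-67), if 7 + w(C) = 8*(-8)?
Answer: 3946/71 ≈ 55.577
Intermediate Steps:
w(C) = -71 (w(C) = -7 + 8*(-8) = -7 - 64 = -71)
a = -51 (a = -2 + 7*((6 - 5)*(-4 - 3)) = -2 + 7*(1*(-7)) = -2 + 7*(-7) = -2 - 49 = -51)
((15 + a*(-1)) - 1*4012)/w(-67) = ((15 - 51*(-1)) - 1*4012)/(-71) = ((15 + 51) - 4012)*(-1/71) = (66 - 4012)*(-1/71) = -3946*(-1/71) = 3946/71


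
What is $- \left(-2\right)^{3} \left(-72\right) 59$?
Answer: $-33984$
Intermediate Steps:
$- \left(-2\right)^{3} \left(-72\right) 59 = \left(-1\right) \left(-8\right) \left(-72\right) 59 = 8 \left(-72\right) 59 = \left(-576\right) 59 = -33984$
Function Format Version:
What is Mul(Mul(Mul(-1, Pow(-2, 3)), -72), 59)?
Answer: -33984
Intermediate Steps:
Mul(Mul(Mul(-1, Pow(-2, 3)), -72), 59) = Mul(Mul(Mul(-1, -8), -72), 59) = Mul(Mul(8, -72), 59) = Mul(-576, 59) = -33984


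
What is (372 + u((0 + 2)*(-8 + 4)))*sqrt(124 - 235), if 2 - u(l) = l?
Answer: 382*I*sqrt(111) ≈ 4024.6*I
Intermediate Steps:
u(l) = 2 - l
(372 + u((0 + 2)*(-8 + 4)))*sqrt(124 - 235) = (372 + (2 - (0 + 2)*(-8 + 4)))*sqrt(124 - 235) = (372 + (2 - 2*(-4)))*sqrt(-111) = (372 + (2 - 1*(-8)))*(I*sqrt(111)) = (372 + (2 + 8))*(I*sqrt(111)) = (372 + 10)*(I*sqrt(111)) = 382*(I*sqrt(111)) = 382*I*sqrt(111)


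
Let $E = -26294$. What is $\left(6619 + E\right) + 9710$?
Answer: $-9965$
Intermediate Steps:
$\left(6619 + E\right) + 9710 = \left(6619 - 26294\right) + 9710 = -19675 + 9710 = -9965$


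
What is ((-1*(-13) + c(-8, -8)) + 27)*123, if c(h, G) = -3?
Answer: 4551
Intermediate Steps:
((-1*(-13) + c(-8, -8)) + 27)*123 = ((-1*(-13) - 3) + 27)*123 = ((13 - 3) + 27)*123 = (10 + 27)*123 = 37*123 = 4551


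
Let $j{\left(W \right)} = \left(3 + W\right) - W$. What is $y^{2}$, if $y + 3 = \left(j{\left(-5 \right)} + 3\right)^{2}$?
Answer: $1089$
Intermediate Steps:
$j{\left(W \right)} = 3$
$y = 33$ ($y = -3 + \left(3 + 3\right)^{2} = -3 + 6^{2} = -3 + 36 = 33$)
$y^{2} = 33^{2} = 1089$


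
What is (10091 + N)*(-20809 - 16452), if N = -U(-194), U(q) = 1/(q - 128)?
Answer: -17296039869/46 ≈ -3.7600e+8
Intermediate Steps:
U(q) = 1/(-128 + q)
N = 1/322 (N = -1/(-128 - 194) = -1/(-322) = -1*(-1/322) = 1/322 ≈ 0.0031056)
(10091 + N)*(-20809 - 16452) = (10091 + 1/322)*(-20809 - 16452) = (3249303/322)*(-37261) = -17296039869/46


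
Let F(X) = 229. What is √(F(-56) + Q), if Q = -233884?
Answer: I*√233655 ≈ 483.38*I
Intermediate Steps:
√(F(-56) + Q) = √(229 - 233884) = √(-233655) = I*√233655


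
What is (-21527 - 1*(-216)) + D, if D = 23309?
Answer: 1998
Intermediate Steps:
(-21527 - 1*(-216)) + D = (-21527 - 1*(-216)) + 23309 = (-21527 + 216) + 23309 = -21311 + 23309 = 1998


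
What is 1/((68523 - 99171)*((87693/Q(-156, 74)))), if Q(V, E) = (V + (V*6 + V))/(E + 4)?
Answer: 2/335951883 ≈ 5.9532e-9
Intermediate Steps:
Q(V, E) = 8*V/(4 + E) (Q(V, E) = (V + (6*V + V))/(4 + E) = (V + 7*V)/(4 + E) = (8*V)/(4 + E) = 8*V/(4 + E))
1/((68523 - 99171)*((87693/Q(-156, 74)))) = 1/((68523 - 99171)*((87693/((8*(-156)/(4 + 74)))))) = 1/((-30648)*((87693/((8*(-156)/78))))) = -1/(30648*(87693/((8*(-156)*(1/78))))) = -1/(30648*(87693/(-16))) = -1/(30648*(87693*(-1/16))) = -1/(30648*(-87693/16)) = -1/30648*(-16/87693) = 2/335951883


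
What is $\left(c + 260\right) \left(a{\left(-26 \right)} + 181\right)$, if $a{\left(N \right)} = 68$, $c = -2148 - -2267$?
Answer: $94371$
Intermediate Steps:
$c = 119$ ($c = -2148 + 2267 = 119$)
$\left(c + 260\right) \left(a{\left(-26 \right)} + 181\right) = \left(119 + 260\right) \left(68 + 181\right) = 379 \cdot 249 = 94371$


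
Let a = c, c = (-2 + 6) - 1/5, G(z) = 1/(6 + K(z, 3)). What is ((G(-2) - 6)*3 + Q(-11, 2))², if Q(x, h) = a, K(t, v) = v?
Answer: 43264/225 ≈ 192.28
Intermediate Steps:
G(z) = ⅑ (G(z) = 1/(6 + 3) = 1/9 = ⅑)
c = 19/5 (c = 4 - 1*⅕ = 4 - ⅕ = 19/5 ≈ 3.8000)
a = 19/5 ≈ 3.8000
Q(x, h) = 19/5
((G(-2) - 6)*3 + Q(-11, 2))² = ((⅑ - 6)*3 + 19/5)² = (-53/9*3 + 19/5)² = (-53/3 + 19/5)² = (-208/15)² = 43264/225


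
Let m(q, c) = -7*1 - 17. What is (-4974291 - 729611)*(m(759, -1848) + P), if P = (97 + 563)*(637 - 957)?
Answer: 1204800996048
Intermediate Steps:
m(q, c) = -24 (m(q, c) = -7 - 17 = -24)
P = -211200 (P = 660*(-320) = -211200)
(-4974291 - 729611)*(m(759, -1848) + P) = (-4974291 - 729611)*(-24 - 211200) = -5703902*(-211224) = 1204800996048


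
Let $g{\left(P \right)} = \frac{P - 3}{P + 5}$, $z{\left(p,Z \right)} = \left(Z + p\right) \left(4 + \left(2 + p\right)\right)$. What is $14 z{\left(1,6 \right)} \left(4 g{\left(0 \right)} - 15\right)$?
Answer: $- \frac{59682}{5} \approx -11936.0$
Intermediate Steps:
$z{\left(p,Z \right)} = \left(6 + p\right) \left(Z + p\right)$ ($z{\left(p,Z \right)} = \left(Z + p\right) \left(6 + p\right) = \left(6 + p\right) \left(Z + p\right)$)
$g{\left(P \right)} = \frac{-3 + P}{5 + P}$
$14 z{\left(1,6 \right)} \left(4 g{\left(0 \right)} - 15\right) = 14 \left(1^{2} + 6 \cdot 6 + 6 \cdot 1 + 6 \cdot 1\right) \left(4 \frac{-3 + 0}{5 + 0} - 15\right) = 14 \left(1 + 36 + 6 + 6\right) \left(4 \cdot \frac{1}{5} \left(-3\right) - 15\right) = 14 \cdot 49 \left(4 \cdot \frac{1}{5} \left(-3\right) - 15\right) = 686 \left(4 \left(- \frac{3}{5}\right) - 15\right) = 686 \left(- \frac{12}{5} - 15\right) = 686 \left(- \frac{87}{5}\right) = - \frac{59682}{5}$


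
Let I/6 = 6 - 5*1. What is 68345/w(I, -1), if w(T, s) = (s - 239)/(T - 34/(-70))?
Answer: -3102863/1680 ≈ -1846.9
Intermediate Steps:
I = 6 (I = 6*(6 - 5*1) = 6*(6 - 5) = 6*1 = 6)
w(T, s) = (-239 + s)/(17/35 + T) (w(T, s) = (-239 + s)/(T - 34*(-1/70)) = (-239 + s)/(T + 17/35) = (-239 + s)/(17/35 + T))
68345/w(I, -1) = 68345/((35*(-239 - 1)/(17 + 35*6))) = 68345/((35*(-240)/(17 + 210))) = 68345/((35*(-240)/227)) = 68345/((35*(1/227)*(-240))) = 68345/(-8400/227) = 68345*(-227/8400) = -3102863/1680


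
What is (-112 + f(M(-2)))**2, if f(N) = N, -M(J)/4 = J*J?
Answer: 16384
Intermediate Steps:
M(J) = -4*J**2 (M(J) = -4*J*J = -4*J**2)
(-112 + f(M(-2)))**2 = (-112 - 4*(-2)**2)**2 = (-112 - 4*4)**2 = (-112 - 16)**2 = (-128)**2 = 16384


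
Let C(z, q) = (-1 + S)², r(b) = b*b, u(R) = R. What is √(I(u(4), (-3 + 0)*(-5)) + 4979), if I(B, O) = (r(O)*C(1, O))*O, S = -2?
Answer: √35354 ≈ 188.03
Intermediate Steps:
r(b) = b²
C(z, q) = 9 (C(z, q) = (-1 - 2)² = (-3)² = 9)
I(B, O) = 9*O³ (I(B, O) = (O²*9)*O = (9*O²)*O = 9*O³)
√(I(u(4), (-3 + 0)*(-5)) + 4979) = √(9*((-3 + 0)*(-5))³ + 4979) = √(9*(-3*(-5))³ + 4979) = √(9*15³ + 4979) = √(9*3375 + 4979) = √(30375 + 4979) = √35354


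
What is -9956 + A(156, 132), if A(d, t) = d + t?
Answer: -9668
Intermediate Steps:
-9956 + A(156, 132) = -9956 + (156 + 132) = -9956 + 288 = -9668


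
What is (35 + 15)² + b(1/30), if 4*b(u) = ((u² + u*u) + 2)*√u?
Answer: 2500 + 901*√30/54000 ≈ 2500.1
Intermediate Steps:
b(u) = √u*(2 + 2*u²)/4 (b(u) = (((u² + u*u) + 2)*√u)/4 = (((u² + u²) + 2)*√u)/4 = ((2*u² + 2)*√u)/4 = ((2 + 2*u²)*√u)/4 = (√u*(2 + 2*u²))/4 = √u*(2 + 2*u²)/4)
(35 + 15)² + b(1/30) = (35 + 15)² + √(1/30)*(1 + (1/30)²)/2 = 50² + √(1/30)*(1 + (1/30)²)/2 = 2500 + (√30/30)*(1 + 1/900)/2 = 2500 + (½)*(√30/30)*(901/900) = 2500 + 901*√30/54000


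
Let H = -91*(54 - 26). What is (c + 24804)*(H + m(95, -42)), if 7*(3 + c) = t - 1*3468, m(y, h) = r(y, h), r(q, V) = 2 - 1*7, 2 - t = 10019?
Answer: -408791466/7 ≈ -5.8399e+7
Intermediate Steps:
t = -10017 (t = 2 - 1*10019 = 2 - 10019 = -10017)
r(q, V) = -5 (r(q, V) = 2 - 7 = -5)
m(y, h) = -5
H = -2548 (H = -91*28 = -2548)
c = -13506/7 (c = -3 + (-10017 - 1*3468)/7 = -3 + (-10017 - 3468)/7 = -3 + (1/7)*(-13485) = -3 - 13485/7 = -13506/7 ≈ -1929.4)
(c + 24804)*(H + m(95, -42)) = (-13506/7 + 24804)*(-2548 - 5) = (160122/7)*(-2553) = -408791466/7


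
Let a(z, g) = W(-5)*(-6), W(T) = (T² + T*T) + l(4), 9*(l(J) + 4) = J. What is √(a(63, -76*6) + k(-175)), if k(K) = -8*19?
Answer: 2*I*√969/3 ≈ 20.753*I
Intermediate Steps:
l(J) = -4 + J/9
k(K) = -152
W(T) = -32/9 + 2*T² (W(T) = (T² + T*T) + (-4 + (⅑)*4) = (T² + T²) + (-4 + 4/9) = 2*T² - 32/9 = -32/9 + 2*T²)
a(z, g) = -836/3 (a(z, g) = (-32/9 + 2*(-5)²)*(-6) = (-32/9 + 2*25)*(-6) = (-32/9 + 50)*(-6) = (418/9)*(-6) = -836/3)
√(a(63, -76*6) + k(-175)) = √(-836/3 - 152) = √(-1292/3) = 2*I*√969/3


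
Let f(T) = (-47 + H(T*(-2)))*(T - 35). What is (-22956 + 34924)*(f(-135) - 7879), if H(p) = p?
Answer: -548002752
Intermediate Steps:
f(T) = (-47 - 2*T)*(-35 + T) (f(T) = (-47 + T*(-2))*(T - 35) = (-47 - 2*T)*(-35 + T))
(-22956 + 34924)*(f(-135) - 7879) = (-22956 + 34924)*((1645 - 2*(-135)**2 + 23*(-135)) - 7879) = 11968*((1645 - 2*18225 - 3105) - 7879) = 11968*((1645 - 36450 - 3105) - 7879) = 11968*(-37910 - 7879) = 11968*(-45789) = -548002752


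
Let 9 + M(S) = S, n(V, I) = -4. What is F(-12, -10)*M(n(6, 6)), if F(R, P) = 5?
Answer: -65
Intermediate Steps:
M(S) = -9 + S
F(-12, -10)*M(n(6, 6)) = 5*(-9 - 4) = 5*(-13) = -65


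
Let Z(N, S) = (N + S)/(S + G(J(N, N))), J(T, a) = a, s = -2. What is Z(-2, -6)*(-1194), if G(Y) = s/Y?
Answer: -9552/5 ≈ -1910.4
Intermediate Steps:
G(Y) = -2/Y
Z(N, S) = (N + S)/(S - 2/N)
Z(-2, -6)*(-1194) = -2*(-2 - 6)/(-2 - 2*(-6))*(-1194) = -2*(-8)/(-2 + 12)*(-1194) = -2*(-8)/10*(-1194) = -2*⅒*(-8)*(-1194) = (8/5)*(-1194) = -9552/5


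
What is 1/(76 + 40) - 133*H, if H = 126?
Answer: -1943927/116 ≈ -16758.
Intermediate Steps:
1/(76 + 40) - 133*H = 1/(76 + 40) - 133*126 = 1/116 - 16758 = -1943927/116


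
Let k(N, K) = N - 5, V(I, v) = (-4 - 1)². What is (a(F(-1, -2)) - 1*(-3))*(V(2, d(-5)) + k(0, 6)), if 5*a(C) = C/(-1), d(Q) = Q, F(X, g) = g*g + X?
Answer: 48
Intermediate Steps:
F(X, g) = X + g² (F(X, g) = g² + X = X + g²)
a(C) = -C/5 (a(C) = (C/(-1))/5 = (C*(-1))/5 = (-C)/5 = -C/5)
V(I, v) = 25 (V(I, v) = (-5)² = 25)
k(N, K) = -5 + N
(a(F(-1, -2)) - 1*(-3))*(V(2, d(-5)) + k(0, 6)) = (-(-1 + (-2)²)/5 - 1*(-3))*(25 + (-5 + 0)) = (-(-1 + 4)/5 + 3)*(25 - 5) = (-⅕*3 + 3)*20 = (-⅗ + 3)*20 = (12/5)*20 = 48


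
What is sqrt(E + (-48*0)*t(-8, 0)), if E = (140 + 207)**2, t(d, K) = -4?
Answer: 347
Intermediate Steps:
E = 120409 (E = 347**2 = 120409)
sqrt(E + (-48*0)*t(-8, 0)) = sqrt(120409 - 48*0*(-4)) = sqrt(120409 + 0*(-4)) = sqrt(120409 + 0) = sqrt(120409) = 347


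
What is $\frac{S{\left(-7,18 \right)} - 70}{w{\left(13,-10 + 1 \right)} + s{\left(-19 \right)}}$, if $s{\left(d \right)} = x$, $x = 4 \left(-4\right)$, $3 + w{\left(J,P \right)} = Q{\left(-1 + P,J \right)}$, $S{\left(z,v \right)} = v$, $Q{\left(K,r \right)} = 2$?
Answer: $\frac{52}{17} \approx 3.0588$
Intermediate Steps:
$w{\left(J,P \right)} = -1$ ($w{\left(J,P \right)} = -3 + 2 = -1$)
$x = -16$
$s{\left(d \right)} = -16$
$\frac{S{\left(-7,18 \right)} - 70}{w{\left(13,-10 + 1 \right)} + s{\left(-19 \right)}} = \frac{18 - 70}{-1 - 16} = - \frac{52}{-17} = \left(-52\right) \left(- \frac{1}{17}\right) = \frac{52}{17}$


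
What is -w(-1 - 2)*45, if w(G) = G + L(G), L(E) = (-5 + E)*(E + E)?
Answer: -2025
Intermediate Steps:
L(E) = 2*E*(-5 + E) (L(E) = (-5 + E)*(2*E) = 2*E*(-5 + E))
w(G) = G + 2*G*(-5 + G)
-w(-1 - 2)*45 = -(-1 - 2)*(-9 + 2*(-1 - 2))*45 = -(-3)*(-9 + 2*(-3))*45 = -(-3)*(-9 - 6)*45 = -(-3)*(-15)*45 = -1*45*45 = -45*45 = -2025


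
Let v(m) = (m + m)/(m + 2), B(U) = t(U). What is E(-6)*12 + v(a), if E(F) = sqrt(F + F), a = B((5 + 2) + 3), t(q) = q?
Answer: 5/3 + 24*I*sqrt(3) ≈ 1.6667 + 41.569*I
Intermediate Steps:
B(U) = U
a = 10 (a = (5 + 2) + 3 = 7 + 3 = 10)
E(F) = sqrt(2)*sqrt(F) (E(F) = sqrt(2*F) = sqrt(2)*sqrt(F))
v(m) = 2*m/(2 + m) (v(m) = (2*m)/(2 + m) = 2*m/(2 + m))
E(-6)*12 + v(a) = (sqrt(2)*sqrt(-6))*12 + 2*10/(2 + 10) = (sqrt(2)*(I*sqrt(6)))*12 + 2*10/12 = (2*I*sqrt(3))*12 + 2*10*(1/12) = 24*I*sqrt(3) + 5/3 = 5/3 + 24*I*sqrt(3)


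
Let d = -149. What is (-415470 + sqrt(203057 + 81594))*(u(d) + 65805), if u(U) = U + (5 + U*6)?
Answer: -26908745490 + 64767*sqrt(284651) ≈ -2.6874e+10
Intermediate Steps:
u(U) = 5 + 7*U (u(U) = U + (5 + 6*U) = 5 + 7*U)
(-415470 + sqrt(203057 + 81594))*(u(d) + 65805) = (-415470 + sqrt(203057 + 81594))*((5 + 7*(-149)) + 65805) = (-415470 + sqrt(284651))*((5 - 1043) + 65805) = (-415470 + sqrt(284651))*(-1038 + 65805) = (-415470 + sqrt(284651))*64767 = -26908745490 + 64767*sqrt(284651)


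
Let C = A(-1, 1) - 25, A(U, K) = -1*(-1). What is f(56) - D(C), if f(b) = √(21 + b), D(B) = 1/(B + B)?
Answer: 1/48 + √77 ≈ 8.7958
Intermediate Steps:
A(U, K) = 1
C = -24 (C = 1 - 25 = -24)
D(B) = 1/(2*B)
f(56) - D(C) = √(21 + 56) - 1/(2*(-24)) = √77 - (-1)/(2*24) = √77 - 1*(-1/48) = √77 + 1/48 = 1/48 + √77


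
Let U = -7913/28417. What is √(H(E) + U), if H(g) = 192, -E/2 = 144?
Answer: √154820106967/28417 ≈ 13.846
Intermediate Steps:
E = -288 (E = -2*144 = -288)
U = -7913/28417 (U = -7913*1/28417 = -7913/28417 ≈ -0.27846)
√(H(E) + U) = √(192 - 7913/28417) = √(5448151/28417) = √154820106967/28417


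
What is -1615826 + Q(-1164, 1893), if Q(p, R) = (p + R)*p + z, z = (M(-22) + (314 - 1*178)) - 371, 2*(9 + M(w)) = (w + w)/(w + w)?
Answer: -4929251/2 ≈ -2.4646e+6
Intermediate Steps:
M(w) = -17/2 (M(w) = -9 + ((w + w)/(w + w))/2 = -9 + ((2*w)/((2*w)))/2 = -9 + ((2*w)*(1/(2*w)))/2 = -9 + (½)*1 = -9 + ½ = -17/2)
z = -487/2 (z = (-17/2 + (314 - 1*178)) - 371 = (-17/2 + (314 - 178)) - 371 = (-17/2 + 136) - 371 = 255/2 - 371 = -487/2 ≈ -243.50)
Q(p, R) = -487/2 + p*(R + p) (Q(p, R) = (p + R)*p - 487/2 = (R + p)*p - 487/2 = p*(R + p) - 487/2 = -487/2 + p*(R + p))
-1615826 + Q(-1164, 1893) = -1615826 + (-487/2 + (-1164)² + 1893*(-1164)) = -1615826 + (-487/2 + 1354896 - 2203452) = -1615826 - 1697599/2 = -4929251/2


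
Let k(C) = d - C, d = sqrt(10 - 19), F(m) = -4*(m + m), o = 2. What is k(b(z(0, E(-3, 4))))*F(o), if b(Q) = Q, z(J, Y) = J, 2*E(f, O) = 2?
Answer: -48*I ≈ -48.0*I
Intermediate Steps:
F(m) = -8*m
E(f, O) = 1 (E(f, O) = (1/2)*2 = 1)
d = 3*I (d = sqrt(-9) = 3*I ≈ 3.0*I)
k(C) = -C + 3*I (k(C) = 3*I - C = -C + 3*I)
k(b(z(0, E(-3, 4))))*F(o) = (-1*0 + 3*I)*(-8*2) = (0 + 3*I)*(-16) = (3*I)*(-16) = -48*I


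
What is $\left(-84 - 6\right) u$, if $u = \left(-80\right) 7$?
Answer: $50400$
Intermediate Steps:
$u = -560$
$\left(-84 - 6\right) u = \left(-84 - 6\right) \left(-560\right) = \left(-90\right) \left(-560\right) = 50400$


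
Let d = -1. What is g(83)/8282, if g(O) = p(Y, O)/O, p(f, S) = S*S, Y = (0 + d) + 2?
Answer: 83/8282 ≈ 0.010022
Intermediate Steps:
Y = 1 (Y = (0 - 1) + 2 = -1 + 2 = 1)
p(f, S) = S²
g(O) = O (g(O) = O²/O = O)
g(83)/8282 = 83/8282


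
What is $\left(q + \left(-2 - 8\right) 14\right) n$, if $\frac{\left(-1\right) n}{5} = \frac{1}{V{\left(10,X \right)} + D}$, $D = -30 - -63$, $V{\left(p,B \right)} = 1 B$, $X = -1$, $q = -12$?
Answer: $\frac{95}{4} \approx 23.75$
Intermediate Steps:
$V{\left(p,B \right)} = B$
$D = 33$ ($D = -30 + 63 = 33$)
$n = - \frac{5}{32}$ ($n = - \frac{5}{-1 + 33} = - \frac{5}{32} \approx -0.15625$)
$\left(q + \left(-2 - 8\right) 14\right) n = \left(-12 + \left(-2 - 8\right) 14\right) \left(- \frac{5}{32}\right) = \left(-12 - 140\right) \left(- \frac{5}{32}\right) = \left(-152\right) \left(- \frac{5}{32}\right) = \frac{95}{4}$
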